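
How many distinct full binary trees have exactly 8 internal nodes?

This is counted by the nth Catalan number C_n. Here n = 8.
C_n = (2n)!/(n!(n+1)!), so C_{8} = 16!/(8! x 9!) = C(16,8)/9 = 12870/9.

Final answer: C_{8} = 1430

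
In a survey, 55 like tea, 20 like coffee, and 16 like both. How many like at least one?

|A union B| = |A| + |B| - |A intersect B| = 55 + 20 - 16.

Final answer: 59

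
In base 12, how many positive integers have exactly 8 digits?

In base 12, the leading digit has 11 choices (1..11); each of the remaining 7 digits has 12 choices.
Total: 11 x 12^7.

Final answer: 394149888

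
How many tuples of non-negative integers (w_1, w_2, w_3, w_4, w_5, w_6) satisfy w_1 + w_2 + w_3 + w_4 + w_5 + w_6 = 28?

Stars and bars with 28 stars and 5 bars:
C(28+6-1, 6-1) = C(33,5).

Final answer: C(33,5) = 237336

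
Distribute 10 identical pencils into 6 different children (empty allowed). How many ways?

Stars and bars: C(n+k-1, k-1) = C(15,5).

Final answer: C(15,5) = 3003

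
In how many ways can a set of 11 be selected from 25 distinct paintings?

C(25,11) = 25!/(11! x 14!).

Final answer: \binom{25}{11} = 4457400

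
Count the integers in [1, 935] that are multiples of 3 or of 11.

Multiples of 3: 311. Multiples of 11: 85. Of both (lcm=33): 28.
By inclusion-exclusion: 311 + 85 - 28.

Final answer: 368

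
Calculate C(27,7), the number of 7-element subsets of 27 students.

C(27,7) = 27!/(7! x 20!).

Final answer: \binom{27}{7} = 888030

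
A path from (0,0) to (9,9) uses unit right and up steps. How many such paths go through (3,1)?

Paths (0,0)->(3,1): C(4,1) = 4.
Paths (3,1)->(9,9): C(14,8) = 3003.
By multiplication principle: 4 x 3003.

Final answer: 12012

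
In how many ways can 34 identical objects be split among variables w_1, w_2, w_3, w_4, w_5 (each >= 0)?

Stars and bars with 34 stars and 4 bars:
C(34+5-1, 5-1) = C(38,4).

Final answer: C(38,4) = 73815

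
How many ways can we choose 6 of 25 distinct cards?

C(25,6) = 25!/(6! x (25-6)!).

Final answer: C(25,6) = 177100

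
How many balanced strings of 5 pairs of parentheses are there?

This is a standard Catalan-number count: the answer is C_n. Here n = 5 (pairs).
C_n = C(2n,n)/(n+1), so C_{5} = C(10,5)/6 = 252/6.

Final answer: C_{5} = 42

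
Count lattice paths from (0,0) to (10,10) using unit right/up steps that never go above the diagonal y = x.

Total monotonic paths to (10,10): C(20,10) = 184756.
A path is bad iff it touches y = x + 1; reflecting its initial segment maps bad paths bijectively onto all paths to (9,11), of which there are C(20,11) = 167960.
Valid Dyck paths: 184756 - 167960.
(Check: C(20,10) - C(20,11) = C(20,10)/11, the Catalan number C_{10}.)

Final answer: C_{10} = 16796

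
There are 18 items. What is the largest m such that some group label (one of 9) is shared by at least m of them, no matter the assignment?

There are 9 possible values for group label (one of 9). With 18 items and 9 categories, by pigeonhole: ceiling(18/9).

Final answer: 2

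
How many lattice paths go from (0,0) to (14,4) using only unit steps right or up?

Each path has 14 right steps and 4 up steps in some order (18 steps total).
Choose which 4 of the 18 steps are up: C(18,4).

Final answer: C(18,4) = 3060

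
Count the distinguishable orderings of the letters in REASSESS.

Letters (A:1, E:2, R:1, S:4). Total letters: 8.
Permutations = 8!/(4! x 2!).

Final answer: 840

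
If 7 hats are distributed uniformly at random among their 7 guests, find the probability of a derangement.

D(n) = (n-1)(D(n-1) + D(n-2)), D(0)=1, D(1)=0.
Building up: D(2)=1, D(3)=2, D(4)=9, D(5)=44, D(6)=265, D(7)=1854.
Total arrangements: 7! = 5040.
Probability = D(7)/7! = 103/280.

Final answer: D(7)/7! = 1854/5040 = 0.367857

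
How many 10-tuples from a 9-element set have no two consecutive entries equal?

Let g(n) count such strings. g(1) = 9, and each valid string of length n-1 extends in 8 ways (any symbol but the last), so g(n) = 8 g(n-1).
Total: g(10) = 9 x 8^9.

Final answer: 9 x 8^{9} = 1207959552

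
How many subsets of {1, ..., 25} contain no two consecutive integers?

Condition on whether n belongs to the subset: if not, any valid subset of {1, ..., n-1} works (a(n-1)); if so, n-1 is excluded and the rest is a valid subset of {1, ..., n-2} (a(n-2)). Hence a(n) = a(n-1) + a(n-2), a(1)=2, a(2)=3.
Building up term by term: a(1)=2, a(2)=3, a(3)=5, a(4)=8, a(5)=13, a(6)=21, a(7)=34, a(8)=55, a(9)=89, a(10)=144, a(11)=233, a(12)=377, a(13)=610, a(14)=987, a(15)=1597, a(16)=2584, a(17)=4181, a(18)=6765, a(19)=10946, a(20)=17711, a(21)=28657, a(22)=46368, a(23)=75025, a(24)=121393, a(25)=196418.

Final answer: 196418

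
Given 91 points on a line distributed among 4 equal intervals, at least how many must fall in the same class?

By pigeonhole with 91 objects and 4 categories: ceiling(91/4).

Final answer: 23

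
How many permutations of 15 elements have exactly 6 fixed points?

Choose which 6 elements are fixed: C(15,6) = 5005.
Derange the remaining 9 using D(j) = (j-1)(D(j-1) + D(j-2)), D(0)=1, D(1)=0: D(2)=1, D(3)=2, D(4)=9, D(5)=44, D(6)=265, D(7)=1854, D(8)=14833, D(9)=133496.
Total: 5005 x 133496.

Final answer: C(15,6) D(9) = 668147480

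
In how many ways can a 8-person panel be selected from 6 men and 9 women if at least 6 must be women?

Sum over valid woman counts:
C(9,6)C(6,2) = 1260
C(9,7)C(6,1) = 216
C(9,8)C(6,0) = 9
Total: 1260 + 216 + 9.

Final answer: 1485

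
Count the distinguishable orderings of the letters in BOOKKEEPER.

Letters (B:1, E:3, K:2, O:2, P:1, R:1). Total letters: 10.
Permutations = 10!/(3! x 2! x 2!).

Final answer: 151200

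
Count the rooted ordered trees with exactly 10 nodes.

The structures are counted by the Catalan number C_n. Here n = 10 - 1 = 9.
Using C_0 = 1 and C_(k+1) = C_k x 2(2k+1)/(k+2), build up term by term: C_1=1, C_2=2, C_3=5, C_4=14, C_5=42, C_6=132, C_7=429, C_8=1430, C_9=4862.

Final answer: C_{9} = 4862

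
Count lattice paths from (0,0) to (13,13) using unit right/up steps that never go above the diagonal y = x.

Total monotonic paths to (13,13): C(26,13) = 10400600.
Reflecting each bad path at its first crossing gives a bijection with paths to (12,14): C(26,14) = 9657700.
Valid Dyck paths: 10400600 - 9657700.
(This is the Catalan number C_{13}.)

Final answer: C_{13} = 742900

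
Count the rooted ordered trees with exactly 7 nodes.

This is counted by the nth Catalan number C_n. Here n = 7 - 1 = 6.
C_n = C(2n,n)/(n+1), so C_{6} = C(12,6)/7 = 924/7.

Final answer: C_{6} = 132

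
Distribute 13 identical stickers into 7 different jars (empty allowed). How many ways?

Stars and bars: C(n+k-1, k-1) = C(19,6).

Final answer: C(19,6) = 27132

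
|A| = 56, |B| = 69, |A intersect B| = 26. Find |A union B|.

|A union B| = |A| + |B| - |A intersect B| = 56 + 69 - 26.

Final answer: 99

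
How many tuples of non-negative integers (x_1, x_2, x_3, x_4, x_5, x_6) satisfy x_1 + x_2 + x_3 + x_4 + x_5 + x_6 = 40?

Stars and bars with 40 stars and 5 bars:
C(40+6-1, 6-1) = C(45,5).

Final answer: C(45,5) = 1221759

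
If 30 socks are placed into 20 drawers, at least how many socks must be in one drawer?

By the pigeonhole principle: ceiling(30/20).

Final answer: 2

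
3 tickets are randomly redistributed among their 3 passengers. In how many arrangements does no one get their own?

Derangements satisfy D(n) = (n-1)(D(n-1) + D(n-2)), starting from D(0)=1, D(1)=0.
D(2) = 1 x (0 + 1) = 1
D(3) = 2 x (D(2) + D(1)) = 2 x (1 + 0)

Final answer: D(3) = 2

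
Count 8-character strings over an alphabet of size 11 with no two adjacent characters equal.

Let g(n) count such strings. g(1) = 11, and each valid string of length n-1 extends in 10 ways (any symbol but the last), so g(n) = 10 g(n-1).
Total: g(8) = 11 x 10^7.

Final answer: 11 x 10^{7} = 110000000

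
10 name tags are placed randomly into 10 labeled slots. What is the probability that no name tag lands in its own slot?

Derangements satisfy D(n) = (n-1)(D(n-1) + D(n-2)), starting from D(0)=1, D(1)=0.
Building up: D(2)=1, D(3)=2, D(4)=9, D(5)=44, D(6)=265, D(7)=1854, D(8)=14833, D(9)=133496, D(10)=1334961.
Total arrangements: 10! = 3628800.
Probability = D(10)/10! = 16481/44800.

Final answer: D(10)/10! = 1334961/3628800 = 0.367879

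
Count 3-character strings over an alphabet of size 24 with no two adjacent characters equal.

Let g(n) count such strings. g(1) = 24, and each valid string of length n-1 extends in 23 ways (any symbol but the last), so g(n) = 23 g(n-1).
Total: g(3) = 24 x 23^2.

Final answer: 24 x 23^{2} = 12696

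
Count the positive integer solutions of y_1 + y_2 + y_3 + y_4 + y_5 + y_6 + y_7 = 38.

Substitute y'_i = y_i - 1 (so y'_i >= 0). Then sum y'_i = 38 - 7 = 31.
Stars and bars: C(31+7-1, 7-1) = C(37,6).

Final answer: C(37,6) = 2324784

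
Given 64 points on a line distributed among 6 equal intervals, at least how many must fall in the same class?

By pigeonhole with 64 objects and 6 categories: ceiling(64/6).

Final answer: 11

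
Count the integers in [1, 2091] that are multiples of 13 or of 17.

Multiples of 13: 160. Multiples of 17: 123. Of both (lcm=221): 9.
By inclusion-exclusion: 160 + 123 - 9.

Final answer: 274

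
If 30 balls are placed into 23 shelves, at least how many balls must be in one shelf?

By the pigeonhole principle: ceiling(30/23).

Final answer: 2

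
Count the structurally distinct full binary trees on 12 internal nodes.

This is a standard Catalan-number count: the answer is C_n. Here n = 12.
C_n = (2n)!/(n!(n+1)!), so C_{12} = 24!/(12! x 13!) = C(24,12)/13 = 2704156/13.

Final answer: C_{12} = 208012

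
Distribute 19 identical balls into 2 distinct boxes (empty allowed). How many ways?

Stars and bars: C(n+k-1, k-1) = C(20,1).

Final answer: C(20,1) = 20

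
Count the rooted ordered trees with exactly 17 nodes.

This is a standard Catalan-number count: the answer is C_n. Here n = 17 - 1 = 16.
C_n = C(2n,n) - C(2n,n+1), so C_{16} = C(32,16) - C(32,17) = 601080390 - 565722720.

Final answer: C_{16} = 35357670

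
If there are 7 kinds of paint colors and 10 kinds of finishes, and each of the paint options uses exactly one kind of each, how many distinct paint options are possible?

By the multiplication principle: 7 x 10.

Final answer: 70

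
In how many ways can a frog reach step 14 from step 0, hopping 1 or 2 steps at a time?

Let f(n) count the ways. The last step is size 1 or 2, so f(n) = f(n-1) + f(n-2) with f(1)=1, f(2)=2.
Iterating the recurrence: f(1)=1, f(2)=2, f(3)=3, f(4)=5, f(5)=8, f(6)=13, f(7)=21, f(8)=34, f(9)=55, f(10)=89, f(11)=144, f(12)=233, f(13)=377, f(14)=610.

Final answer: 610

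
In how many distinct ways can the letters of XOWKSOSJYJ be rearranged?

Letters (J:2, K:1, O:2, S:2, W:1, X:1, Y:1). Total letters: 10.
Permutations = 10!/(2! x 2! x 2!).

Final answer: 453600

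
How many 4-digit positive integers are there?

The leading digit cannot be 0 (9 options); the other 3 digits can be anything (10 options each).
Total: 9 x 10^3.

Final answer: 9000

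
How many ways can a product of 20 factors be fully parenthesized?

This is a standard Catalan-number count: the answer is C_n. Here n = 20 - 1 = 19.
C_n = C(2n,n) - C(2n,n+1), so C_{19} = C(38,19) - C(38,20) = 35345263800 - 33578000610.

Final answer: C_{19} = 1767263190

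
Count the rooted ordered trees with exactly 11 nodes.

This is a standard Catalan-number count: the answer is C_n. Here n = 11 - 1 = 10.
C_n = (2n)!/(n!(n+1)!), so C_{10} = 20!/(10! x 11!) = C(20,10)/11 = 184756/11.

Final answer: C_{10} = 16796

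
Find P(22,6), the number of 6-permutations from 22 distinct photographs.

P(22,6) = 22!/(22-6)! = 22!/16!.

Final answer: P(22,6) = 53721360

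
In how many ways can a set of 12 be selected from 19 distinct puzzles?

C(19,12) = 19!/(12! x 7!).

Final answer: \binom{19}{12} = 50388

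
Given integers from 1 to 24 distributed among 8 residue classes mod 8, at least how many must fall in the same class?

By pigeonhole with 24 objects and 8 categories: ceiling(24/8).

Final answer: 3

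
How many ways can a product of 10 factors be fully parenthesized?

This is counted by the nth Catalan number C_n. Here n = 10 - 1 = 9.
C_n = C(2n,n) - C(2n,n+1), so C_{9} = C(18,9) - C(18,10) = 48620 - 43758.

Final answer: C_{9} = 4862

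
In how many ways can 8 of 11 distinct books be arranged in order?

P(11,8) = 11!/(11-8)! = 11!/3!.

Final answer: P(11,8) = 6652800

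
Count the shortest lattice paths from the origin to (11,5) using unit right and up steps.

Each path has 11 right steps and 5 up steps in some order (16 steps total).
Choose which 5 of the 16 steps are up: C(16,5).

Final answer: C(16,5) = 4368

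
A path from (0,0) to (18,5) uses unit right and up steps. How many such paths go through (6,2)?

Paths (0,0)->(6,2): C(8,2) = 28.
Paths (6,2)->(18,5): C(15,3) = 455.
By multiplication principle: 28 x 455.

Final answer: 12740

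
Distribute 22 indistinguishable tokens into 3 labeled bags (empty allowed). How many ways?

Stars and bars: C(n+k-1, k-1) = C(24,2).

Final answer: C(24,2) = 276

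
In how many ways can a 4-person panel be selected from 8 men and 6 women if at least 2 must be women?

Sum over valid woman counts:
C(6,2)C(8,2) = 420
C(6,3)C(8,1) = 160
C(6,4)C(8,0) = 15
Total: 420 + 160 + 15.

Final answer: 595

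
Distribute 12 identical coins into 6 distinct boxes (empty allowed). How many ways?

Stars and bars: C(n+k-1, k-1) = C(17,5).

Final answer: C(17,5) = 6188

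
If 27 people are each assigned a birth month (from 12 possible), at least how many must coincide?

There are 12 possible values for birth month. With 27 people and 12 categories, by pigeonhole: ceiling(27/12).

Final answer: 3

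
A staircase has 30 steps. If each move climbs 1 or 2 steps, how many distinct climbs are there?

Condition on the final move: it is a 1-step (f(n-1) ways to get there) or a 2-step (f(n-2) ways), so f(n) = f(n-1) + f(n-2), with f(1)=1, f(2)=2.
Computing successive values: f(1)=1, f(2)=2, f(3)=3, f(4)=5, f(5)=8, f(6)=13, f(7)=21, f(8)=34, f(9)=55, f(10)=89, f(11)=144, f(12)=233, f(13)=377, f(14)=610, f(15)=987, f(16)=1597, f(17)=2584, f(18)=4181, f(19)=6765, f(20)=10946, f(21)=17711, f(22)=28657, f(23)=46368, f(24)=75025, f(25)=121393, f(26)=196418, f(27)=317811, f(28)=514229, f(29)=832040, f(30)=1346269.

Final answer: 1346269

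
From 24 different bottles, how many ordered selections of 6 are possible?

P(24,6) = 24!/(24-6)! = 24!/18!.

Final answer: P(24,6) = 96909120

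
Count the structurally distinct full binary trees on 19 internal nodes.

This is a standard Catalan-number count: the answer is C_n. Here n = 19.
C_n = (2n)!/(n!(n+1)!), so C_{19} = 38!/(19! x 20!) = C(38,19)/20 = 35345263800/20.

Final answer: C_{19} = 1767263190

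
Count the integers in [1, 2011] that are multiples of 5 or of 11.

Multiples of 5: 402. Multiples of 11: 182. Of both (lcm=55): 36.
By inclusion-exclusion: 402 + 182 - 36.

Final answer: 548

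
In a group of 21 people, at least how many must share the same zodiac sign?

There are 12 possible values for zodiac sign. With 21 people and 12 categories, by pigeonhole: ceiling(21/12).

Final answer: 2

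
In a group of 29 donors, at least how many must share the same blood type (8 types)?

There are 8 possible values for blood type (8 types). With 29 donors and 8 categories, by pigeonhole: ceiling(29/8).

Final answer: 4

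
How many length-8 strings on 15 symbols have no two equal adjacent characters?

First character: 15 choices. Each subsequent: 14 choices (must differ from the previous one).
Total: 15 x 14^7.

Final answer: 15 x 14^{7} = 1581202560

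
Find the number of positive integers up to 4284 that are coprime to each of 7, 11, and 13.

|div by 7|=612, |div by 11|=389, |div by 13|=329.
|div by 7&11|=55, |div by 7&13|=47, |div by 11&13|=29, |div by all|=4.
By inclusion-exclusion, divisible by at least one: 612+389+329-55-47-29+4 = 1203.
Not divisible by any: 4284 - 1203.

Final answer: 3081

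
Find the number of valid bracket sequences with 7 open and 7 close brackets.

This is a standard Catalan-number count: the answer is C_n. Here n = 7 (pairs).
Using C_0 = 1 and C_(k+1) = C_k x 2(2k+1)/(k+2), build up term by term: C_1=1, C_2=2, C_3=5, C_4=14, C_5=42, C_6=132, C_7=429.

Final answer: C_{7} = 429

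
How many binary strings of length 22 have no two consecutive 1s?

A valid string ends in 0 (append to any length-(n-1) valid string) or in 01 (append to any length-(n-2) valid string), so a(n) = a(n-1) + a(n-2) with a(1)=2, a(2)=3.
Building up term by term: a(1)=2, a(2)=3, a(3)=5, a(4)=8, a(5)=13, a(6)=21, a(7)=34, a(8)=55, a(9)=89, a(10)=144, a(11)=233, a(12)=377, a(13)=610, a(14)=987, a(15)=1597, a(16)=2584, a(17)=4181, a(18)=6765, a(19)=10946, a(20)=17711, a(21)=28657, a(22)=46368.

Final answer: 46368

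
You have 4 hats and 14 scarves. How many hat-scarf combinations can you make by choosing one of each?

By the multiplication principle: 4 x 14.

Final answer: 56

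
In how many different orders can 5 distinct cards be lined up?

The number of ways to arrange 5 distinct objects is 5!.

Final answer: 5! = 120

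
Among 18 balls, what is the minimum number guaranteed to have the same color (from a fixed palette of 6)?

There are 6 possible values for color (from a fixed palette of 6). With 18 balls and 6 categories, by pigeonhole: ceiling(18/6).

Final answer: 3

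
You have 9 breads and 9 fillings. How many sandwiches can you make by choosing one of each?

By the multiplication principle: 9 x 9.

Final answer: 81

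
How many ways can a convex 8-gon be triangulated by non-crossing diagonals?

This is counted by the nth Catalan number C_n. Here n = 8 - 2 = 6.
C_n = (2n)!/(n!(n+1)!), so C_{6} = 12!/(6! x 7!) = C(12,6)/7 = 924/7.

Final answer: C_{6} = 132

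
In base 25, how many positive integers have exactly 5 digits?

Leading digit: 24 options (nonzero). Other 4 digit(s): 25 options each.
Total: 24 x 25^4.

Final answer: 9375000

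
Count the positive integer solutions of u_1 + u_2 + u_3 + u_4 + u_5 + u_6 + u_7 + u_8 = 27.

Substitute u'_i = u_i - 1 (so u'_i >= 0). Then sum u'_i = 27 - 8 = 19.
Stars and bars: C(19+8-1, 8-1) = C(26,7).

Final answer: C(26,7) = 657800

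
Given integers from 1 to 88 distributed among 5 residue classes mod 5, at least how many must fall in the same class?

By pigeonhole with 88 objects and 5 categories: ceiling(88/5).

Final answer: 18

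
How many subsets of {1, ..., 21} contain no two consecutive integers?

Condition on whether n belongs to the subset: if not, any valid subset of {1, ..., n-1} works (a(n-1)); if so, n-1 is excluded and the rest is a valid subset of {1, ..., n-2} (a(n-2)). Hence a(n) = a(n-1) + a(n-2), a(1)=2, a(2)=3.
Building up term by term: a(1)=2, a(2)=3, a(3)=5, a(4)=8, a(5)=13, a(6)=21, a(7)=34, a(8)=55, a(9)=89, a(10)=144, a(11)=233, a(12)=377, a(13)=610, a(14)=987, a(15)=1597, a(16)=2584, a(17)=4181, a(18)=6765, a(19)=10946, a(20)=17711, a(21)=28657.

Final answer: 28657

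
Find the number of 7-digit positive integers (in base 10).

First digit: 9 choices (1-9). Each of the remaining 6 digits: 10 choices.
Total: 9 x 10^6.

Final answer: 9000000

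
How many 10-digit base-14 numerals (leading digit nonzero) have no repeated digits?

First digit: 13 (nonzero). Second: 13 (not first). Third: 12, etc.
Total: 13 x 13 x 12 x 11 x 10 x 9 x 8 x 7 x 6 x 5.

Final answer: 3372969600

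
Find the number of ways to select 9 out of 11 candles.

C(11,9) = 11!/(9! x 2!).

Final answer: \binom{11}{9} = 55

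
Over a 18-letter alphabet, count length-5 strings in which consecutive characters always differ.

Let g(n) count such strings. g(1) = 18, and each valid string of length n-1 extends in 17 ways (any symbol but the last), so g(n) = 17 g(n-1).
Total: g(5) = 18 x 17^4.

Final answer: 18 x 17^{4} = 1503378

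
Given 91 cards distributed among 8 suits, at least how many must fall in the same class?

By pigeonhole with 91 objects and 8 categories: ceiling(91/8).

Final answer: 12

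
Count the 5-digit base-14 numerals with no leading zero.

Leading digit: 13 options (nonzero). Other 4 digit(s): 14 options each.
Total: 13 x 14^4.

Final answer: 499408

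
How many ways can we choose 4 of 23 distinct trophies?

C(23,4) = 23!/(4! x (23-4)!).

Final answer: C(23,4) = 8855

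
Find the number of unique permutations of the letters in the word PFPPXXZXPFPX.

Letters (F:2, P:5, X:4, Z:1). Total letters: 12.
Permutations = 12!/(5! x 4! x 2!).

Final answer: 83160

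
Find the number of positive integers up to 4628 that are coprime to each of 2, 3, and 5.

|div by 2|=2314, |div by 3|=1542, |div by 5|=925.
|div by 2&3|=771, |div by 2&5|=462, |div by 3&5|=308, |div by all|=154.
By inclusion-exclusion, divisible by at least one: 2314+1542+925-771-462-308+154 = 3394.
Not divisible by any: 4628 - 3394.

Final answer: 1234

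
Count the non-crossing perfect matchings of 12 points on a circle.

The structures are counted by the Catalan number C_n. Here n = 12/2 = 6.
C_n = C(2n,n)/(n+1), so C_{6} = C(12,6)/7 = 924/7.

Final answer: C_{6} = 132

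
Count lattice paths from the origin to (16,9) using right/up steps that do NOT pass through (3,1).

Total paths to (16,9): C(25,9) = 2042975.
Paths through (3,1): C(4,1) x C(21,8) = 813960.
Avoiding (3,1): 2042975 - 813960.

Final answer: 1229015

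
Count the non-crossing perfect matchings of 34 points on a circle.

This is a standard Catalan-number count: the answer is C_n. Here n = 34/2 = 17.
Using C_0 = 1 and C_(k+1) = C_k x 2(2k+1)/(k+2), build up term by term: C_1=1, C_2=2, C_3=5, C_4=14, C_5=42, C_6=132, C_7=429, C_8=1430, C_9=4862, C_10=16796, C_11=58786, C_12=208012, C_13=742900, C_14=2674440, C_15=9694845, C_16=35357670, C_17=129644790.

Final answer: C_{17} = 129644790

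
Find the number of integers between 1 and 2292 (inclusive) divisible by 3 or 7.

Multiples of 3: 764. Multiples of 7: 327. Of both (lcm=21): 109.
By inclusion-exclusion: 764 + 327 - 109.

Final answer: 982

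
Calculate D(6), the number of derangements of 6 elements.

Derangements satisfy D(n) = (n-1)(D(n-1) + D(n-2)), starting from D(0)=1, D(1)=0.
D(2) = 1 x (0 + 1) = 1
D(3) = 2 x (1 + 0) = 2
D(4) = 3 x (2 + 1) = 9
D(5) = 4 x (9 + 2) = 44
D(6) = 5 x (D(5) + D(4)) = 5 x (44 + 9)

Final answer: D(6) = 265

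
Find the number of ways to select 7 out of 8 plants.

C(8,7) = 8!/(7! x (8-7)!).

Final answer: C(8,7) = 8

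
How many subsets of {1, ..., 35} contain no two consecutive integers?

Let a(n) count such subsets of {1, ..., n}. Either n is excluded (a(n-1) ways) or n is included, forcing n-1 out (a(n-2) ways), so a(n) = a(n-1) + a(n-2) with a(1)=2, a(2)=3.
Computing successive values: a(1)=2, a(2)=3, a(3)=5, a(4)=8, a(5)=13, a(6)=21, a(7)=34, a(8)=55, a(9)=89, a(10)=144, a(11)=233, a(12)=377, a(13)=610, a(14)=987, a(15)=1597, a(16)=2584, a(17)=4181, a(18)=6765, a(19)=10946, a(20)=17711, a(21)=28657, a(22)=46368, a(23)=75025, a(24)=121393, a(25)=196418, a(26)=317811, a(27)=514229, a(28)=832040, a(29)=1346269, a(30)=2178309, a(31)=3524578, a(32)=5702887, a(33)=9227465, a(34)=14930352, a(35)=24157817.

Final answer: 24157817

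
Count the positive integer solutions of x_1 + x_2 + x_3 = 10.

Substitute x'_i = x_i - 1 (so x'_i >= 0). Then sum x'_i = 10 - 3 = 7.
Stars and bars: C(7+3-1, 3-1) = C(9,2).

Final answer: C(9,2) = 36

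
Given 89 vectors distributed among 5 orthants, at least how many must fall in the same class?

By pigeonhole with 89 objects and 5 categories: ceiling(89/5).

Final answer: 18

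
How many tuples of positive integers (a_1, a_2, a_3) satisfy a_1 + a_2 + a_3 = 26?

Substitute a'_i = a_i - 1 (so a'_i >= 0). Then sum a'_i = 26 - 3 = 23.
Stars and bars: C(23+3-1, 3-1) = C(25,2).

Final answer: C(25,2) = 300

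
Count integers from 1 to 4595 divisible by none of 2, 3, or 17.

|div by 2|=2297, |div by 3|=1531, |div by 17|=270.
|div by 2&3|=765, |div by 2&17|=135, |div by 3&17|=90, |div by all|=45.
By inclusion-exclusion, divisible by at least one: 2297+1531+270-765-135-90+45 = 3153.
Not divisible by any: 4595 - 3153.

Final answer: 1442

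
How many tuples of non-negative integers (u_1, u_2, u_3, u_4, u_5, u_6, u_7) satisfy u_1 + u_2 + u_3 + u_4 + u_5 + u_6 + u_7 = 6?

Stars and bars with 6 stars and 6 bars:
C(6+7-1, 7-1) = C(12,6).

Final answer: C(12,6) = 924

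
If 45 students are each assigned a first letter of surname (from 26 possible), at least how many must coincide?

There are 26 possible values for first letter of surname. With 45 students and 26 categories, by pigeonhole: ceiling(45/26).

Final answer: 2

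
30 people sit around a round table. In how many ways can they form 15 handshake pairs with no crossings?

This is a standard Catalan-number count: the answer is C_n. Here n = 30/2 = 15.
Using C_0 = 1 and C_(k+1) = C_k x 2(2k+1)/(k+2), build up term by term: C_1=1, C_2=2, C_3=5, C_4=14, C_5=42, C_6=132, C_7=429, C_8=1430, C_9=4862, C_10=16796, C_11=58786, C_12=208012, C_13=742900, C_14=2674440, C_15=9694845.

Final answer: C_{15} = 9694845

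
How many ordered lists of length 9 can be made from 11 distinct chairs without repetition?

P(11,9) = 11!/(11-9)! = 11!/2!.

Final answer: P(11,9) = 19958400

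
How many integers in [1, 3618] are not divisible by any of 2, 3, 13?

|div by 2|=1809, |div by 3|=1206, |div by 13|=278.
|div by 2&3|=603, |div by 2&13|=139, |div by 3&13|=92, |div by all|=46.
By inclusion-exclusion, divisible by at least one: 1809+1206+278-603-139-92+46 = 2505.
Not divisible by any: 3618 - 2505.

Final answer: 1113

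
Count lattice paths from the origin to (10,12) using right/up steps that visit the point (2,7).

Paths (0,0)->(2,7): C(9,7) = 36.
Paths (2,7)->(10,12): C(13,5) = 1287.
By multiplication principle: 36 x 1287.

Final answer: 46332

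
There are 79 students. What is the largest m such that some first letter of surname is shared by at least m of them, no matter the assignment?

There are 26 possible values for first letter of surname. With 79 students and 26 categories, by pigeonhole: ceiling(79/26).

Final answer: 4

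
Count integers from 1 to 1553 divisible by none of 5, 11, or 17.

|div by 5|=310, |div by 11|=141, |div by 17|=91.
|div by 5&11|=28, |div by 5&17|=18, |div by 11&17|=8, |div by all|=1.
By inclusion-exclusion, divisible by at least one: 310+141+91-28-18-8+1 = 489.
Not divisible by any: 1553 - 489.

Final answer: 1064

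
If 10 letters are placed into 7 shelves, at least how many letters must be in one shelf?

By the pigeonhole principle: ceiling(10/7).

Final answer: 2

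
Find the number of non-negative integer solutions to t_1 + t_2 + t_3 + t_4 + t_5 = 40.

Stars and bars with 40 stars and 4 bars:
C(40+5-1, 5-1) = C(44,4).

Final answer: C(44,4) = 135751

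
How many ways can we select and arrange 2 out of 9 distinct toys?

P(9,2) = 9!/(9-2)! = 9!/7!.

Final answer: P(9,2) = 72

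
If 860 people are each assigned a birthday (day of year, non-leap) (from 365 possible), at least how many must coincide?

There are 365 possible values for birthday (day of year, non-leap). With 860 people and 365 categories, by pigeonhole: ceiling(860/365).

Final answer: 3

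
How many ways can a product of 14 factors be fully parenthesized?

This is a standard Catalan-number count: the answer is C_n. Here n = 14 - 1 = 13.
C_n = C(2n,n)/(n+1), so C_{13} = C(26,13)/14 = 10400600/14.

Final answer: C_{13} = 742900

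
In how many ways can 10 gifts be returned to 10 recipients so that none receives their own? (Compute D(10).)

Use the recurrence D(n) = (n-1)(D(n-1) + D(n-2)) with D(0)=1, D(1)=0.
D(2) = 1 x (0 + 1) = 1
D(3) = 2 x (1 + 0) = 2
D(4) = 3 x (2 + 1) = 9
D(5) = 4 x (9 + 2) = 44
D(6) = 5 x (44 + 9) = 265
D(7) = 6 x (265 + 44) = 1854
D(8) = 7 x (1854 + 265) = 14833
D(9) = 8 x (14833 + 1854) = 133496
D(10) = 9 x (D(9) + D(8)) = 9 x (133496 + 14833)

Final answer: D(10) = 1334961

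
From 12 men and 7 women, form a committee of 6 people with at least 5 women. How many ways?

Sum over valid woman counts:
C(7,5)C(12,1) = 252
C(7,6)C(12,0) = 7
Total: 252 + 7.

Final answer: 259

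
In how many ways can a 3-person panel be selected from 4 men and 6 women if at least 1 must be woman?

Sum over valid woman counts:
C(6,1)C(4,2) = 36
C(6,2)C(4,1) = 60
C(6,3)C(4,0) = 20
Total: 36 + 60 + 20.

Final answer: 116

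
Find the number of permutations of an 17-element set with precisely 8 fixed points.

Choose which 8 elements are fixed: C(17,8) = 24310.
Derange the remaining 9 using D(j) = (j-1)(D(j-1) + D(j-2)), D(0)=1, D(1)=0: D(2)=1, D(3)=2, D(4)=9, D(5)=44, D(6)=265, D(7)=1854, D(8)=14833, D(9)=133496.
Total: 24310 x 133496.

Final answer: C(17,8) D(9) = 3245287760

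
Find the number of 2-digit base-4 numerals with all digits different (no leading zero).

First digit: 3 (nonzero). Second: 3 (not first). Third: 2, etc.
Total: 3 x 3.

Final answer: 9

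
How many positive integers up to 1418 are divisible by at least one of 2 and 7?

Multiples of 2: 709. Multiples of 7: 202. Of both (lcm=14): 101.
By inclusion-exclusion: 709 + 202 - 101.

Final answer: 810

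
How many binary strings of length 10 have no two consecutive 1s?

Classify by the final bit: ...0 gives a(n-1) strings, ...01 gives a(n-2) strings. Thus a(n) = a(n-1) + a(n-2) with a(1)=2, a(2)=3.
Iterating the recurrence: a(1)=2, a(2)=3, a(3)=5, a(4)=8, a(5)=13, a(6)=21, a(7)=34, a(8)=55, a(9)=89, a(10)=144.

Final answer: 144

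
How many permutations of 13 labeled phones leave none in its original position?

Derangements satisfy D(n) = (n-1)(D(n-1) + D(n-2)), starting from D(0)=1, D(1)=0.
D(2) = 1 x (0 + 1) = 1
D(3) = 2 x (1 + 0) = 2
D(4) = 3 x (2 + 1) = 9
D(5) = 4 x (9 + 2) = 44
D(6) = 5 x (44 + 9) = 265
D(7) = 6 x (265 + 44) = 1854
D(8) = 7 x (1854 + 265) = 14833
D(9) = 8 x (14833 + 1854) = 133496
D(10) = 9 x (133496 + 14833) = 1334961
D(11) = 10 x (1334961 + 133496) = 14684570
D(12) = 11 x (14684570 + 1334961) = 176214841
D(13) = 12 x (D(12) + D(11)) = 12 x (176214841 + 14684570)

Final answer: D(13) = 2290792932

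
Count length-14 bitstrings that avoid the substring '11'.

Let a(n) count valid strings. If the last bit is 0 the prefix is any valid string of length n-1; if it is 1 the string must end in 01 with a valid prefix of length n-2. So a(n) = a(n-1) + a(n-2), a(1)=2, a(2)=3.
Building up term by term: a(1)=2, a(2)=3, a(3)=5, a(4)=8, a(5)=13, a(6)=21, a(7)=34, a(8)=55, a(9)=89, a(10)=144, a(11)=233, a(12)=377, a(13)=610, a(14)=987.

Final answer: 987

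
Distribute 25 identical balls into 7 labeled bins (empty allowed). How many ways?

Stars and bars: C(n+k-1, k-1) = C(31,6).

Final answer: C(31,6) = 736281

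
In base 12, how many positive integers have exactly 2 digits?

These are the integers in [12^1, 12^2), so the count is 12^2 - 12^1 = 11 x 12^1.

Final answer: 132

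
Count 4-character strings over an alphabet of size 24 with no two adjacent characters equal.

First character: 24 choices. Each subsequent: 23 choices (must differ from the previous one).
Total: 24 x 23^3.

Final answer: 24 x 23^{3} = 292008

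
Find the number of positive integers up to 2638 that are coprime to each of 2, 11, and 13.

|div by 2|=1319, |div by 11|=239, |div by 13|=202.
|div by 2&11|=119, |div by 2&13|=101, |div by 11&13|=18, |div by all|=9.
By inclusion-exclusion, divisible by at least one: 1319+239+202-119-101-18+9 = 1531.
Not divisible by any: 2638 - 1531.

Final answer: 1107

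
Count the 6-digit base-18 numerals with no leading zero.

In base 18, the leading digit has 17 choices (1..17); each of the remaining 5 digits has 18 choices.
Total: 17 x 18^5.

Final answer: 32122656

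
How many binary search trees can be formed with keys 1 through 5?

This is counted by the nth Catalan number C_n. Here n = 5.
Using C_0 = 1 and C_(k+1) = C_k x 2(2k+1)/(k+2), build up term by term: C_1=1, C_2=2, C_3=5, C_4=14, C_5=42.

Final answer: C_{5} = 42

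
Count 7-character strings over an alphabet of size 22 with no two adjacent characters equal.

Let g(n) count such strings. g(1) = 22, and each valid string of length n-1 extends in 21 ways (any symbol but the last), so g(n) = 21 g(n-1).
Total: g(7) = 22 x 21^6.

Final answer: 22 x 21^{6} = 1886854662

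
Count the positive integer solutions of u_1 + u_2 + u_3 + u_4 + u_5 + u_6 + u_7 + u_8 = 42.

Substitute u'_i = u_i - 1 (so u'_i >= 0). Then sum u'_i = 42 - 8 = 34.
Stars and bars: C(34+8-1, 8-1) = C(41,7).

Final answer: C(41,7) = 22481940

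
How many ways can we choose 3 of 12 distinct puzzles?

C(12,3) = 12!/(3! x (12-3)!).

Final answer: C(12,3) = 220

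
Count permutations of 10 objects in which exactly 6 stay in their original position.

Choose which 6 elements are fixed: C(10,6) = 210.
Derange the remaining 4 using D(j) = (j-1)(D(j-1) + D(j-2)), D(0)=1, D(1)=0: D(2)=1, D(3)=2, D(4)=9.
Total: 210 x 9.

Final answer: C(10,6) D(4) = 1890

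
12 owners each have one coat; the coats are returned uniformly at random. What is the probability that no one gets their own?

Derangements satisfy D(n) = (n-1)(D(n-1) + D(n-2)), starting from D(0)=1, D(1)=0.
Building up: D(2)=1, D(3)=2, D(4)=9, D(5)=44, D(6)=265, D(7)=1854, D(8)=14833, D(9)=133496, D(10)=1334961, D(11)=14684570, D(12)=176214841.
Total arrangements: 12! = 479001600.
Probability = D(12)/12! = 16019531/43545600.

Final answer: D(12)/12! = 176214841/479001600 = 0.367879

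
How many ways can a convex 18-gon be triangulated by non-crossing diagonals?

This is counted by the nth Catalan number C_n. Here n = 18 - 2 = 16.
C_n = C(2n,n) - C(2n,n+1), so C_{16} = C(32,16) - C(32,17) = 601080390 - 565722720.

Final answer: C_{16} = 35357670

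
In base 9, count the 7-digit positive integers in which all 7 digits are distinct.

First digit: 8 (nonzero). Second: 8 (not first). Third: 7, etc.
Total: 8 x 8 x 7 x 6 x 5 x 4 x 3.

Final answer: 161280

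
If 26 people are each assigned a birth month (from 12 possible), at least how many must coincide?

There are 12 possible values for birth month. With 26 people and 12 categories, by pigeonhole: ceiling(26/12).

Final answer: 3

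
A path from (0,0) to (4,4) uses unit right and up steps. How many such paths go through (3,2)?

Paths (0,0)->(3,2): C(5,2) = 10.
Paths (3,2)->(4,4): C(3,2) = 3.
By multiplication principle: 10 x 3.

Final answer: 30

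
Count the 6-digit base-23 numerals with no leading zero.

Leading digit: 22 options (nonzero). Other 5 digit(s): 23 options each.
Total: 22 x 23^5.

Final answer: 141599546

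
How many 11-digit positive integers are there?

The leading digit cannot be 0 (9 options); the other 10 digits can be anything (10 options each).
Total: 9 x 10^10.

Final answer: 90000000000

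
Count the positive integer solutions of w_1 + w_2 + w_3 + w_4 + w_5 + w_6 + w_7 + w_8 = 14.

Substitute w'_i = w_i - 1 (so w'_i >= 0). Then sum w'_i = 14 - 8 = 6.
Stars and bars: C(6+8-1, 8-1) = C(13,7).

Final answer: C(13,7) = 1716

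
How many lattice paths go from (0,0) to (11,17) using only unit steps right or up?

Each path has 11 right steps and 17 up steps in some order (28 steps total).
Choose which 17 of the 28 steps are up: C(28,17).

Final answer: C(28,17) = 21474180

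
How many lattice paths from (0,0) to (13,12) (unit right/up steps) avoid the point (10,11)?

Total paths to (13,12): C(25,12) = 5200300.
Paths through (10,11): C(21,11) x C(4,1) = 1410864.
Avoiding (10,11): 5200300 - 1410864.

Final answer: 3789436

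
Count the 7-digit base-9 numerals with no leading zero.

In base 9, the leading digit has 8 choices (1..8); each of the remaining 6 digits has 9 choices.
Total: 8 x 9^6.

Final answer: 4251528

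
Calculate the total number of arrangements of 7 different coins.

The number of ways to arrange 7 distinct objects is 7!.

Final answer: 7! = 5040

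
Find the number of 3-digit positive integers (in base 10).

The leading digit cannot be 0 (9 options); the other 2 digits can be anything (10 options each).
Total: 9 x 10^2.

Final answer: 900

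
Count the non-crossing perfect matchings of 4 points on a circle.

The structures are counted by the Catalan number C_n. Here n = 4/2 = 2.
C_n = (2n)!/(n!(n+1)!), so C_{2} = 4!/(2! x 3!) = C(4,2)/3 = 6/3.

Final answer: C_{2} = 2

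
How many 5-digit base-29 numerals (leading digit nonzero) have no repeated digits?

The leading digit has 28 choices (anything but zero); the next has 28 (anything but the first), then 27, and so on, one fewer each time.
Total: 28 x 28 x 27 x 26 x 25.

Final answer: 13759200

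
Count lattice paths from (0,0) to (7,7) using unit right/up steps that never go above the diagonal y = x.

Total monotonic paths to (7,7): C(14,7) = 3432.
Paths that cross above y=x (reflection bijection): C(14,8) = 3003.
Valid Dyck paths: 3432 - 3003.
(These counts are the Catalan numbers.)

Final answer: C_{7} = 429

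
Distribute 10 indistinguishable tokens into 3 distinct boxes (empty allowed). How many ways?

Stars and bars: C(n+k-1, k-1) = C(12,2).

Final answer: C(12,2) = 66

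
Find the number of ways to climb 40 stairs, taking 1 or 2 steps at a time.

Let f(n) count the ways. The last step is size 1 or 2, so f(n) = f(n-1) + f(n-2) with f(1)=1, f(2)=2.
Building up term by term: f(1)=1, f(2)=2, f(3)=3, f(4)=5, f(5)=8, f(6)=13, f(7)=21, f(8)=34, f(9)=55, f(10)=89, f(11)=144, f(12)=233, f(13)=377, f(14)=610, f(15)=987, f(16)=1597, f(17)=2584, f(18)=4181, f(19)=6765, f(20)=10946, f(21)=17711, f(22)=28657, f(23)=46368, f(24)=75025, f(25)=121393, f(26)=196418, f(27)=317811, f(28)=514229, f(29)=832040, f(30)=1346269, f(31)=2178309, f(32)=3524578, f(33)=5702887, f(34)=9227465, f(35)=14930352, f(36)=24157817, f(37)=39088169, f(38)=63245986, f(39)=102334155, f(40)=165580141.

Final answer: 165580141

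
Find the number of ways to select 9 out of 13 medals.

C(13,9) = 13!/(9! x 4!).

Final answer: \binom{13}{9} = 715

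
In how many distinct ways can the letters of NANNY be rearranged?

Letters (A:1, N:3, Y:1). Total letters: 5.
Permutations = 5!/(3!).

Final answer: 20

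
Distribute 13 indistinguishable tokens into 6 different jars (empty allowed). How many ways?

Stars and bars: C(n+k-1, k-1) = C(18,5).

Final answer: C(18,5) = 8568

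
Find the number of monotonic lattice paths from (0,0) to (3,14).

Each path has 3 right steps and 14 up steps in some order (17 steps total).
Choose which 14 of the 17 steps are up: C(17,14).

Final answer: C(17,14) = 680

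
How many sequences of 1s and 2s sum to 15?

Let f(n) count the ways. The last step is size 1 or 2, so f(n) = f(n-1) + f(n-2) with f(1)=1, f(2)=2.
Iterating the recurrence: f(1)=1, f(2)=2, f(3)=3, f(4)=5, f(5)=8, f(6)=13, f(7)=21, f(8)=34, f(9)=55, f(10)=89, f(11)=144, f(12)=233, f(13)=377, f(14)=610, f(15)=987.

Final answer: 987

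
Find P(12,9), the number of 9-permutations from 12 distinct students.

P(12,9) = 12!/(12-9)! = 12!/3!.

Final answer: P(12,9) = 79833600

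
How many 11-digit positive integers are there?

The leading digit cannot be 0 (9 options); the other 10 digits can be anything (10 options each).
Total: 9 x 10^10.

Final answer: 90000000000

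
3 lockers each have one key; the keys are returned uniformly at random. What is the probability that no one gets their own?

Derangements satisfy D(n) = (n-1)(D(n-1) + D(n-2)), starting from D(0)=1, D(1)=0.
Building up: D(2)=1, D(3)=2.
Total arrangements: 3! = 6.
Probability = D(3)/3! = 1/3.

Final answer: D(3)/3! = 2/6 = 0.333333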